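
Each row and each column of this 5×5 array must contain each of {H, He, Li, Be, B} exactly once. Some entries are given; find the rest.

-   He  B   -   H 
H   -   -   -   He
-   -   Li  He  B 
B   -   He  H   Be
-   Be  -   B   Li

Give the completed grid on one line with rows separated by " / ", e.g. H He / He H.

Cell (r2,c3): row 2 has {H,He}; column 3 has {He,Li,B} → Be.
Cell (r2,c4): row 2 has {H,He,Be}; column 4 has {H,He,B} → Li.
Cell (r3,c1): row 3 has {He,Li,B}; column 1 has {H,B} → Be.
Cell (r3,c2): row 3 has {He,Li,Be,B}; column 2 has {He,Be} → H.
Cell (r4,c2): row 4 has {H,He,Be,B}; column 2 has {H,He,Be} → Li.
Cell (r5,c1): row 5 has {Li,Be,B}; column 1 has {H,Be,B} → He.
Cell (r5,c3): row 5 has {He,Li,Be,B}; column 3 has {He,Li,Be,B} → H.
Cell (r1,c1): row 1 has {H,He,B}; column 1 has {H,He,Be,B} → Li.
Cell (r1,c4): row 1 has {H,He,Li,B}; column 4 has {H,He,Li,B} → Be.
Cell (r2,c2): row 2 has {H,He,Li,Be}; column 2 has {H,He,Li,Be} → B.

Li He B Be H / H B Be Li He / Be H Li He B / B Li He H Be / He Be H B Li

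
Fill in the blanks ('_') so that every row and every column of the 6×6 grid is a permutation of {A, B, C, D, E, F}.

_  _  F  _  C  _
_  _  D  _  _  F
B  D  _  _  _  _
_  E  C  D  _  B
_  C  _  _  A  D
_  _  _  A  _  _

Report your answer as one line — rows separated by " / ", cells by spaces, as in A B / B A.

D B F E C A / E A D C B F / B D A F E C / A E C D F B / F C E B A D / C F B A D E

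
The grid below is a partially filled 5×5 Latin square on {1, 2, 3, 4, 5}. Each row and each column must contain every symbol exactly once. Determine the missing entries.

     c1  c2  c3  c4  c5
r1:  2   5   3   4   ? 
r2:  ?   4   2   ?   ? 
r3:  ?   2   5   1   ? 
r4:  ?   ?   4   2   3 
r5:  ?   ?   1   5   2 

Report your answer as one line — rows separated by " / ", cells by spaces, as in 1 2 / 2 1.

2 5 3 4 1 / 1 4 2 3 5 / 3 2 5 1 4 / 5 1 4 2 3 / 4 3 1 5 2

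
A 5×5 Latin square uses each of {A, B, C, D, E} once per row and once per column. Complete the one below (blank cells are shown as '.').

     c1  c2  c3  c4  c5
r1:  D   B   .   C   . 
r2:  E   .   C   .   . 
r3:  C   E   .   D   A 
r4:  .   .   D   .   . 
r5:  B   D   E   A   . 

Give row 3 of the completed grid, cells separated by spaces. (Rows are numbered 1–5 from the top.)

(r1,c3) = A
(r1,c5) = E
(r2,c2) = A
(r2,c4) = B
(r2,c5) = D
(r3,c3) = B

C E B D A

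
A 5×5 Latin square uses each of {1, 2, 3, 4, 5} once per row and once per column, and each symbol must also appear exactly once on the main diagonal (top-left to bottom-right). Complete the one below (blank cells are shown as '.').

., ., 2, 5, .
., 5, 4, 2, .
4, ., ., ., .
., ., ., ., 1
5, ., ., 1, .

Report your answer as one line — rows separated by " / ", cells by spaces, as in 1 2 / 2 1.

3 1 2 5 4 / 1 5 4 2 3 / 4 2 1 3 5 / 2 3 5 4 1 / 5 4 3 1 2

(r2,c5) = 3
(r3,c4) = 3
(r4,c4) = 4
(r5,c3) = 3
(r5,c5) = 2
(r1,c5) = 4
(r2,c1) = 1
(r3,c3) = 1
(r3,c5) = 5
(r4,c3) = 5
(r5,c2) = 4
(r1,c1) = 3
(r1,c2) = 1
(r3,c2) = 2
(r4,c1) = 2
(r4,c2) = 3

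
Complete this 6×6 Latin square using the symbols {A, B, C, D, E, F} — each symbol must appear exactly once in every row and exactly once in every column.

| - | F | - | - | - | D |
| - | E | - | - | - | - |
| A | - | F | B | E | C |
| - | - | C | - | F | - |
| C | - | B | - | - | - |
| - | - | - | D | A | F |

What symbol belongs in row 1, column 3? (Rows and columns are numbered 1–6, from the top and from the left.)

A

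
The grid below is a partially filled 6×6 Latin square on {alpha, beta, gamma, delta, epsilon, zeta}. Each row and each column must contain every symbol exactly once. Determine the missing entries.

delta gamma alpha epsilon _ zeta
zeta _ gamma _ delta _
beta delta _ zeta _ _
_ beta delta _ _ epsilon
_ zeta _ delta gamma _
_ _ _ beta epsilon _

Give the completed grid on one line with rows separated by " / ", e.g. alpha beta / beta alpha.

delta gamma alpha epsilon beta zeta / zeta epsilon gamma alpha delta beta / beta delta epsilon zeta alpha gamma / alpha beta delta gamma zeta epsilon / epsilon zeta beta delta gamma alpha / gamma alpha zeta beta epsilon delta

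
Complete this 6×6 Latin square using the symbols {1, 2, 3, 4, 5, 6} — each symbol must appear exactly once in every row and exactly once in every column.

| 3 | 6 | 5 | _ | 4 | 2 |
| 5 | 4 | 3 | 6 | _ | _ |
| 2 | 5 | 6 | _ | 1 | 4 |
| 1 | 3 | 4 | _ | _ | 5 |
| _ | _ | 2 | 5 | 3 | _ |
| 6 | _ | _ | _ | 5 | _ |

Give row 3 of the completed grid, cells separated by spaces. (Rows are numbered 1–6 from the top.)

2 5 6 3 1 4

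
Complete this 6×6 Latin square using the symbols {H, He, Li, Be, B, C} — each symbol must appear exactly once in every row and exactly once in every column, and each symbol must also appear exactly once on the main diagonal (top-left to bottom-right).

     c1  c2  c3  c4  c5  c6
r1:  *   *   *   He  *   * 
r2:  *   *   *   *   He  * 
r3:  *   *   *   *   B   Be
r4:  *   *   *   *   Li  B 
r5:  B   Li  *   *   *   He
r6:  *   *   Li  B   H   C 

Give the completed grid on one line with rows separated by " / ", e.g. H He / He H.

Li Be B He C H / H B C Be He Li / C H He Li B Be / He C Be H Li B / B Li H C Be He / Be He Li B H C

row 5 has {He,Li,B}; column 5 has {H,He,Li,B}; the diagonal has {C} — only Be is left for (r5,c5).
row 1 has {He}; column 5 has {H,He,Li,Be,B} — only C is left for (r1,c5).
row 4 has {Li,B}; column 4 has {He,B}; the diagonal has {Be,C} — only H is left for (r4,c4).
row 5 has {He,Li,Be,B}; column 4 has {H,He,B} — only C is left for (r5,c4).
row 1 has {He,C}; column 1 has {B}; the diagonal has {H,Be,C} — only Li is left for (r1,c1).
row 1 has {He,Li,C}; column 6 has {He,Be,B,C} — only H is left for (r1,c6).
row 2 has {He}; column 2 has {Li}; the diagonal has {H,Li,Be,C} — only B is left for (r2,c2).
row 2 has {He,B}; column 6 has {H,He,Be,B,C} — only Li is left for (r2,c6).
row 3 has {Be,B}; column 3 has {Li}; the diagonal has {H,Li,Be,B,C} — only He is left for (r3,c3).
row 3 has {He,Be,B}; column 4 has {H,He,B,C} — only Li is left for (r3,c4).
row 5 has {He,Li,Be,B,C}; column 3 has {He,Li} — only H is left for (r5,c3).
row 1 has {H,He,Li,C}; column 2 has {Li,B} — only Be is left for (r1,c2).
row 1 has {H,He,Li,Be,C}; column 3 has {H,He,Li} — only B is left for (r1,c3).
row 2 has {He,Li,B}; column 4 has {H,He,Li,B,C} — only Be is left for (r2,c4).
row 6 has {H,Li,B,C}; column 2 has {Li,Be,B} — only He is left for (r6,c2).
row 2 has {He,Li,Be,B}; column 3 has {H,He,Li,B} — only C is left for (r2,c3).
row 4 has {H,Li,B}; column 2 has {He,Li,Be,B} — only C is left for (r4,c2).
row 4 has {H,Li,B,C}; column 3 has {H,He,Li,B,C} — only Be is left for (r4,c3).
row 6 has {H,He,Li,B,C}; column 1 has {Li,B} — only Be is left for (r6,c1).
row 2 has {He,Li,Be,B,C}; column 1 has {Li,Be,B} — only H is left for (r2,c1).
row 3 has {He,Li,Be,B}; column 1 has {H,Li,Be,B} — only C is left for (r3,c1).
row 3 has {He,Li,Be,B,C}; column 2 has {He,Li,Be,B,C} — only H is left for (r3,c2).
row 4 has {H,Li,Be,B,C}; column 1 has {H,Li,Be,B,C} — only He is left for (r4,c1).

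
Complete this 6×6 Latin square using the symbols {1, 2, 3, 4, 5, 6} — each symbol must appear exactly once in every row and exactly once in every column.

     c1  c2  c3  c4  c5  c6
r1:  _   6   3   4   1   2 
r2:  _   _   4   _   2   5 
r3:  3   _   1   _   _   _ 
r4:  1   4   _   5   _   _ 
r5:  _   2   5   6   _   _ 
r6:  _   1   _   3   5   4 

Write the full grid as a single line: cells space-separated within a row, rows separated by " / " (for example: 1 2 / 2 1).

5 6 3 4 1 2 / 6 3 4 1 2 5 / 3 5 1 2 4 6 / 1 4 2 5 6 3 / 4 2 5 6 3 1 / 2 1 6 3 5 4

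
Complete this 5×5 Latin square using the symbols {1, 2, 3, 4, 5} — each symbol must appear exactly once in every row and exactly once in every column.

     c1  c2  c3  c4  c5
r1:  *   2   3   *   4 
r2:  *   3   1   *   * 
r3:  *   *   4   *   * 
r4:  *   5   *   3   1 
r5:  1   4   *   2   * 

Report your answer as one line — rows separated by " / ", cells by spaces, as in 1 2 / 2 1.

(r1,c1) = 5
(r1,c4) = 1
(r3,c2) = 1
(r3,c4) = 5
(r4,c3) = 2
(r5,c3) = 5
(r5,c5) = 3
(r2,c4) = 4
(r3,c5) = 2
(r4,c1) = 4
(r2,c1) = 2
(r2,c5) = 5
(r3,c1) = 3

5 2 3 1 4 / 2 3 1 4 5 / 3 1 4 5 2 / 4 5 2 3 1 / 1 4 5 2 3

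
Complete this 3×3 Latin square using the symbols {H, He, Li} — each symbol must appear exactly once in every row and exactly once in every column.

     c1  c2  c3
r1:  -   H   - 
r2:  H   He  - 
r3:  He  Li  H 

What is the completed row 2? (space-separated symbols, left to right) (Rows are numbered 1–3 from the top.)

H He Li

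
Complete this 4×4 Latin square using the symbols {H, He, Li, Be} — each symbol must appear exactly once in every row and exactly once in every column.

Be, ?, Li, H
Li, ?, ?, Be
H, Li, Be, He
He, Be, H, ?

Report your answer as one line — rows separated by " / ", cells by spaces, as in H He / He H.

Cell (r1,c2): row 1 has {H,Li,Be}; column 2 has {Li,Be} → He.
Cell (r2,c2): row 2 has {Li,Be}; column 2 has {He,Li,Be} → H.
Cell (r2,c3): row 2 has {H,Li,Be}; column 3 has {H,Li,Be} → He.
Cell (r4,c4): row 4 has {H,He,Be}; column 4 has {H,He,Be} → Li.

Be He Li H / Li H He Be / H Li Be He / He Be H Li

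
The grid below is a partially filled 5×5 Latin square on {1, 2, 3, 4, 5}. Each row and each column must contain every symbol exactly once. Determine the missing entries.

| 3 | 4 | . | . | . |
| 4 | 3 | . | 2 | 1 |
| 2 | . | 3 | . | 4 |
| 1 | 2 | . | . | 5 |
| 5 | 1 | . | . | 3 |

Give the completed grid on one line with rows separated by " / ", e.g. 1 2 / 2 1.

3 4 1 5 2 / 4 3 5 2 1 / 2 5 3 1 4 / 1 2 4 3 5 / 5 1 2 4 3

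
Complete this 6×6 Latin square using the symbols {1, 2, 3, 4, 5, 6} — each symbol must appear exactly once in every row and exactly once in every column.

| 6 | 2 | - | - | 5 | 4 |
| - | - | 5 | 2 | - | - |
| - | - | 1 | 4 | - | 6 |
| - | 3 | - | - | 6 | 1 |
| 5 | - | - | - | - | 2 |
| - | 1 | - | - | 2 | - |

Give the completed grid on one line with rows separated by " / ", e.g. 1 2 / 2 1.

6 2 3 1 5 4 / 1 6 5 2 4 3 / 2 5 1 4 3 6 / 4 3 2 5 6 1 / 5 4 6 3 1 2 / 3 1 4 6 2 5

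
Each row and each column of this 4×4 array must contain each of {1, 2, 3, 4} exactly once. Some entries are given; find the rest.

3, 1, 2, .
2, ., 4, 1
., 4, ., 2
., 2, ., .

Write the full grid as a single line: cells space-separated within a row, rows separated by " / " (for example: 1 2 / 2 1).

3 1 2 4 / 2 3 4 1 / 1 4 3 2 / 4 2 1 3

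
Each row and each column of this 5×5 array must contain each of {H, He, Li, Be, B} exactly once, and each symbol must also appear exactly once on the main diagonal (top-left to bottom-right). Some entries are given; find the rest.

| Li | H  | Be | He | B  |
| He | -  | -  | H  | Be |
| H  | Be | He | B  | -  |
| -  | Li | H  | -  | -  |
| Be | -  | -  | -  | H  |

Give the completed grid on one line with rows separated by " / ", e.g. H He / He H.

Li H Be He B / He B Li H Be / H Be He B Li / B Li H Be He / Be He B Li H

(r2,c2) = B
(r2,c3) = Li
(r3,c5) = Li
(r4,c1) = B
(r4,c4) = Be
(r4,c5) = He
(r5,c2) = He
(r5,c3) = B
(r5,c4) = Li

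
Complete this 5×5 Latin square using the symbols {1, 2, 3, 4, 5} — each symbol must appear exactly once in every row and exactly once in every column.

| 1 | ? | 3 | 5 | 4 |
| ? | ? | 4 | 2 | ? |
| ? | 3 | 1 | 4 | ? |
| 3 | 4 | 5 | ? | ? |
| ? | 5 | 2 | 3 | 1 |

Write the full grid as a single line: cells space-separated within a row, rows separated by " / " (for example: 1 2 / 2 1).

1 2 3 5 4 / 5 1 4 2 3 / 2 3 1 4 5 / 3 4 5 1 2 / 4 5 2 3 1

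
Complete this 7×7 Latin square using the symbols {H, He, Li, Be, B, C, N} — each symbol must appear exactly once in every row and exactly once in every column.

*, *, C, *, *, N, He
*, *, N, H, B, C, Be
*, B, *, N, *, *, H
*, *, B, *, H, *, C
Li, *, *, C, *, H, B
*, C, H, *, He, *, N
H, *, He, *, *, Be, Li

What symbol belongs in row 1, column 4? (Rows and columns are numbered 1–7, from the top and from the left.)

Be

At row 2, column 1: row 2 has {H,Be,B,C,N}; column 1 has {H,Li}; that leaves He.
At row 2, column 2: row 2 has {H,He,Be,B,C,N}; column 2 has {B,C}; that leaves Li.
At row 5, column 3: row 5 has {H,Li,B,C}; column 3 has {H,He,B,C,N}; that leaves Be.
At row 5, column 5: row 5 has {H,Li,Be,B,C}; column 5 has {H,He,B}; that leaves N.
At row 7, column 2: row 7 has {H,He,Li,Be}; column 2 has {Li,B,C}; that leaves N.
At row 7, column 4: row 7 has {H,He,Li,Be,N}; column 4 has {H,C,N}; that leaves B.
At row 7, column 5: row 7 has {H,He,Li,Be,B,N}; column 5 has {H,He,B,N}; that leaves C.
At row 3, column 3: row 3 has {H,B,N}; column 3 has {H,He,Be,B,C,N}; that leaves Li.
At row 3, column 5: row 3 has {H,Li,B,N}; column 5 has {H,He,B,C,N}; that leaves Be.
At row 3, column 6: row 3 has {H,Li,Be,B,N}; column 6 has {H,Be,C,N}; that leaves He.
At row 4, column 6: row 4 has {H,B,C}; column 6 has {H,He,Be,C,N}; that leaves Li.
At row 5, column 2: row 5 has {H,Li,Be,B,C,N}; column 2 has {Li,B,C,N}; that leaves He.
At row 6, column 6: row 6 has {H,He,C,N}; column 6 has {H,He,Li,Be,C,N}; that leaves B.
At row 1, column 5: row 1 has {He,C,N}; column 5 has {H,He,Be,B,C,N}; that leaves Li.
At row 3, column 1: row 3 has {H,He,Li,Be,B,N}; column 1 has {H,He,Li}; that leaves C.
At row 4, column 2: row 4 has {H,Li,B,C}; column 2 has {He,Li,B,C,N}; that leaves Be.
At row 4, column 4: row 4 has {H,Li,Be,B,C}; column 4 has {H,B,C,N}; that leaves He.
At row 6, column 1: row 6 has {H,He,B,C,N}; column 1 has {H,He,Li,C}; that leaves Be.
At row 6, column 4: row 6 has {H,He,Be,B,C,N}; column 4 has {H,He,B,C,N}; that leaves Li.
At row 1, column 1: row 1 has {He,Li,C,N}; column 1 has {H,He,Li,Be,C}; that leaves B.
At row 1, column 2: row 1 has {He,Li,B,C,N}; column 2 has {He,Li,Be,B,C,N}; that leaves H.
At row 1, column 4: row 1 has {H,He,Li,B,C,N}; column 4 has {H,He,Li,B,C,N}; that leaves Be.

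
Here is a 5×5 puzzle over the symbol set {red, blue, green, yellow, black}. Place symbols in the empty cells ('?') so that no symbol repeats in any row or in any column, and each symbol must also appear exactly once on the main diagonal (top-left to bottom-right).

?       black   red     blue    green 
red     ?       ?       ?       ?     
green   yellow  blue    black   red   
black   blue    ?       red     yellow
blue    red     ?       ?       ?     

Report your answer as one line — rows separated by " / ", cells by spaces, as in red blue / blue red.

(r1,c1) = yellow
(r2,c2) = green
(r2,c4) = yellow
(r4,c3) = green
(r5,c4) = green
(r5,c5) = black
(r2,c3) = black
(r2,c5) = blue
(r5,c3) = yellow

yellow black red blue green / red green black yellow blue / green yellow blue black red / black blue green red yellow / blue red yellow green black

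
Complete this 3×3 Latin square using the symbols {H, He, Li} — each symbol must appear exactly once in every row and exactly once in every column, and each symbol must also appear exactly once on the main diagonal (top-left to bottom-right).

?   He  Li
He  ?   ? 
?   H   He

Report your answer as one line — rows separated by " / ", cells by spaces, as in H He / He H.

(r1,c1): row 1 has {He,Li}; column 1 has {He}; the diagonal has {He}, so it must be H.
(r2,c2): row 2 has {He}; column 2 has {H,He}; the diagonal has {H,He}, so it must be Li.
(r2,c3): row 2 has {He,Li}; column 3 has {He,Li}, so it must be H.
(r3,c1): row 3 has {H,He}; column 1 has {H,He}, so it must be Li.

H He Li / He Li H / Li H He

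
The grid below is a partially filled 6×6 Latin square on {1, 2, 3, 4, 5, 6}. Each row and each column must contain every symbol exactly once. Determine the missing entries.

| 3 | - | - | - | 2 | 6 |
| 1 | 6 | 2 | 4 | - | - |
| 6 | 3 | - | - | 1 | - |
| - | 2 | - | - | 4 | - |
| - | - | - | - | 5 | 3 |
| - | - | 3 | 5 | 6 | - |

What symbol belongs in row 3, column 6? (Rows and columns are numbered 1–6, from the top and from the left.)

4

At row 1, column 4: row 1 has {2,3,6}; column 4 has {4,5}; that leaves 1.
At row 2, column 5: row 2 has {1,2,4,6}; column 5 has {1,2,4,5,6}; that leaves 3.
At row 2, column 6: row 2 has {1,2,3,4,6}; column 6 has {3,6}; that leaves 5.
At row 3, column 4: row 3 has {1,3,6}; column 4 has {1,4,5}; that leaves 2.
At row 3, column 6: row 3 has {1,2,3,6}; column 6 has {3,5,6}; that leaves 4.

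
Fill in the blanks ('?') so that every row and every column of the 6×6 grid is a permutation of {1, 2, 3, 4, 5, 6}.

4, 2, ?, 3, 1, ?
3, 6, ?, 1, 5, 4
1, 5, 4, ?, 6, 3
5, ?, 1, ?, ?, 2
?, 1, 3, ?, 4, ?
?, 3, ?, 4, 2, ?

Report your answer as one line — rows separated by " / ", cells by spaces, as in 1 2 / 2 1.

4 2 6 3 1 5 / 3 6 2 1 5 4 / 1 5 4 2 6 3 / 5 4 1 6 3 2 / 2 1 3 5 4 6 / 6 3 5 4 2 1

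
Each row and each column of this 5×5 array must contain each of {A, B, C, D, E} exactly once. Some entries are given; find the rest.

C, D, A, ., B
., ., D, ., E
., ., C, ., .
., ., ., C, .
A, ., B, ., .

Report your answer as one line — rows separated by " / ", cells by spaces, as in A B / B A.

Cell (r1,c4): row 1 has {A,B,C,D}; column 4 has {C} → E.
Cell (r2,c1): row 2 has {D,E}; column 1 has {A,C} → B.
Cell (r2,c4): row 2 has {B,D,E}; column 4 has {C,E} → A.
Cell (r4,c3): row 4 has {C}; column 3 has {A,B,C,D} → E.
Cell (r5,c4): row 5 has {A,B}; column 4 has {A,C,E} → D.
Cell (r5,c5): row 5 has {A,B,D}; column 5 has {B,E} → C.
Cell (r2,c2): row 2 has {A,B,D,E}; column 2 has {D} → C.
Cell (r3,c4): row 3 has {C}; column 4 has {A,C,D,E} → B.
Cell (r4,c1): row 4 has {C,E}; column 1 has {A,B,C} → D.
Cell (r4,c5): row 4 has {C,D,E}; column 5 has {B,C,E} → A.
Cell (r5,c2): row 5 has {A,B,C,D}; column 2 has {C,D} → E.
Cell (r3,c1): row 3 has {B,C}; column 1 has {A,B,C,D} → E.
Cell (r3,c2): row 3 has {B,C,E}; column 2 has {C,D,E} → A.
Cell (r3,c5): row 3 has {A,B,C,E}; column 5 has {A,B,C,E} → D.
Cell (r4,c2): row 4 has {A,C,D,E}; column 2 has {A,C,D,E} → B.

C D A E B / B C D A E / E A C B D / D B E C A / A E B D C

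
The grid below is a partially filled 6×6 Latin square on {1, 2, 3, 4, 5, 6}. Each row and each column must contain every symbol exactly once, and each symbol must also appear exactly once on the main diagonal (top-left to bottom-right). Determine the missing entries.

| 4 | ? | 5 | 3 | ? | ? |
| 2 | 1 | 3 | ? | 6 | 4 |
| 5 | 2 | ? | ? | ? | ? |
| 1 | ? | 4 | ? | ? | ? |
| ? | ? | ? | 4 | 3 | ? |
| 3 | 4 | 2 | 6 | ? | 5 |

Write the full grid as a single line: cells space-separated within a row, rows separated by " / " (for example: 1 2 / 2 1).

At row 1, column 2: row 1 has {3,4,5}; column 2 has {1,2,4}; that leaves 6.
At row 2, column 4: row 2 has {1,2,3,4,6}; column 4 has {3,4,6}; that leaves 5.
At row 3, column 3: row 3 has {2,5}; column 3 has {2,3,4,5}; the diagonal has {1,3,4,5}; that leaves 6.
At row 3, column 4: row 3 has {2,5,6}; column 4 has {3,4,5,6}; that leaves 1.
At row 3, column 5: row 3 has {1,2,5,6}; column 5 has {3,6}; that leaves 4.
At row 3, column 6: row 3 has {1,2,4,5,6}; column 6 has {4,5}; that leaves 3.
At row 4, column 4: row 4 has {1,4}; column 4 has {1,3,4,5,6}; the diagonal has {1,3,4,5,6}; that leaves 2.
At row 4, column 5: row 4 has {1,2,4}; column 5 has {3,4,6}; that leaves 5.
At row 4, column 6: row 4 has {1,2,4,5}; column 6 has {3,4,5}; that leaves 6.
At row 5, column 1: row 5 has {3,4}; column 1 has {1,2,3,4,5}; that leaves 6.
At row 5, column 2: row 5 has {3,4,6}; column 2 has {1,2,4,6}; that leaves 5.
At row 5, column 3: row 5 has {3,4,5,6}; column 3 has {2,3,4,5,6}; that leaves 1.
At row 5, column 6: row 5 has {1,3,4,5,6}; column 6 has {3,4,5,6}; that leaves 2.
At row 6, column 5: row 6 has {2,3,4,5,6}; column 5 has {3,4,5,6}; that leaves 1.
At row 1, column 5: row 1 has {3,4,5,6}; column 5 has {1,3,4,5,6}; that leaves 2.
At row 1, column 6: row 1 has {2,3,4,5,6}; column 6 has {2,3,4,5,6}; that leaves 1.
At row 4, column 2: row 4 has {1,2,4,5,6}; column 2 has {1,2,4,5,6}; that leaves 3.

4 6 5 3 2 1 / 2 1 3 5 6 4 / 5 2 6 1 4 3 / 1 3 4 2 5 6 / 6 5 1 4 3 2 / 3 4 2 6 1 5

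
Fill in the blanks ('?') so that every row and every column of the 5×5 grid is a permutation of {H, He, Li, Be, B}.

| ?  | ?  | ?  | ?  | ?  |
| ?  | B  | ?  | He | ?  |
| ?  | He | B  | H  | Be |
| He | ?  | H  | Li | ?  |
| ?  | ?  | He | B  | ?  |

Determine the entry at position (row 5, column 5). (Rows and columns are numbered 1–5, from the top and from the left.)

H

Cell (r1,c4): row 1 is empty so far; column 4 has {H,He,Li,B} → Be.
Cell (r3,c1): row 3 has {H,He,Be,B}; column 1 has {He} → Li.
Cell (r4,c2): row 4 has {H,He,Li}; column 2 has {He,B} → Be.
Cell (r4,c5): row 4 has {H,He,Li,Be}; column 5 has {Be} → B.
Cell (r1,c3): row 1 has {Be}; column 3 has {H,He,B} → Li.
Cell (r2,c3): row 2 has {He,B}; column 3 has {H,He,Li,B} → Be.
Cell (r1,c2): row 1 has {Li,Be}; column 2 has {He,Be,B} → H.
Cell (r1,c5): row 1 has {H,Li,Be}; column 5 has {Be,B} → He.
Cell (r2,c1): row 2 has {He,Be,B}; column 1 has {He,Li} → H.
Cell (r2,c5): row 2 has {H,He,Be,B}; column 5 has {He,Be,B} → Li.
Cell (r5,c1): row 5 has {He,B}; column 1 has {H,He,Li} → Be.
Cell (r5,c2): row 5 has {He,Be,B}; column 2 has {H,He,Be,B} → Li.
Cell (r5,c5): row 5 has {He,Li,Be,B}; column 5 has {He,Li,Be,B} → H.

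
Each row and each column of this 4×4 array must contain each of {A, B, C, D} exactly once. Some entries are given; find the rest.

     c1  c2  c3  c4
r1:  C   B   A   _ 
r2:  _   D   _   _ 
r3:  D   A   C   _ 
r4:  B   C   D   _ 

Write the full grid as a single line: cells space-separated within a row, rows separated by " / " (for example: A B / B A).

(r1,c4) = D
(r2,c1) = A
(r2,c3) = B
(r2,c4) = C
(r3,c4) = B
(r4,c4) = A

C B A D / A D B C / D A C B / B C D A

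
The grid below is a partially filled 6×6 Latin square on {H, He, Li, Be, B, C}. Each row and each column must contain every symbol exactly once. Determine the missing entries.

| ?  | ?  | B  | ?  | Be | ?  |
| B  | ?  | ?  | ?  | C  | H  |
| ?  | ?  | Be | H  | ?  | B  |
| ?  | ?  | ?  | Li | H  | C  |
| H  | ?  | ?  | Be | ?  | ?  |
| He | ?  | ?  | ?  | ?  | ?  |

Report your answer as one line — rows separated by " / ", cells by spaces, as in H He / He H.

row 2 has {H,B,C}; column 4 has {H,Li,Be} — only He is left for (r2,c4).
row 4 has {H,Li,C}; column 1 has {H,He,B} — only Be is left for (r4,c1).
row 4 has {H,Li,Be,C}; column 3 has {Be,B} — only He is left for (r4,c3).
row 1 has {Be,B}; column 4 has {H,He,Li,Be} — only C is left for (r1,c4).
row 2 has {H,He,B,C}; column 3 has {He,Be,B} — only Li is left for (r2,c3).
row 4 has {H,He,Li,Be,C}; column 2 is empty so far — only B is left for (r4,c2).
row 5 has {H,Be}; column 3 has {He,Li,Be,B} — only C is left for (r5,c3).
row 6 has {He}; column 3 has {He,Li,Be,B,C} — only H is left for (r6,c3).
row 6 has {H,He}; column 4 has {H,He,Li,Be,C} — only B is left for (r6,c4).
row 6 has {H,He,B}; column 5 has {H,Be,C} — only Li is left for (r6,c5).
row 6 has {H,He,Li,B}; column 6 has {H,B,C} — only Be is left for (r6,c6).
row 1 has {Be,B,C}; column 1 has {H,He,Be,B} — only Li is left for (r1,c1).
row 1 has {Li,Be,B,C}; column 6 has {H,Be,B,C} — only He is left for (r1,c6).
row 2 has {H,He,Li,B,C}; column 2 has {B} — only Be is left for (r2,c2).
row 3 has {H,Be,B}; column 1 has {H,He,Li,Be,B} — only C is left for (r3,c1).
row 3 has {H,Be,B,C}; column 5 has {H,Li,Be,C} — only He is left for (r3,c5).
row 5 has {H,Be,C}; column 5 has {H,He,Li,Be,C} — only B is left for (r5,c5).
row 5 has {H,Be,B,C}; column 6 has {H,He,Be,B,C} — only Li is left for (r5,c6).
row 6 has {H,He,Li,Be,B}; column 2 has {Be,B} — only C is left for (r6,c2).
row 1 has {He,Li,Be,B,C}; column 2 has {Be,B,C} — only H is left for (r1,c2).
row 3 has {H,He,Be,B,C}; column 2 has {H,Be,B,C} — only Li is left for (r3,c2).
row 5 has {H,Li,Be,B,C}; column 2 has {H,Li,Be,B,C} — only He is left for (r5,c2).

Li H B C Be He / B Be Li He C H / C Li Be H He B / Be B He Li H C / H He C Be B Li / He C H B Li Be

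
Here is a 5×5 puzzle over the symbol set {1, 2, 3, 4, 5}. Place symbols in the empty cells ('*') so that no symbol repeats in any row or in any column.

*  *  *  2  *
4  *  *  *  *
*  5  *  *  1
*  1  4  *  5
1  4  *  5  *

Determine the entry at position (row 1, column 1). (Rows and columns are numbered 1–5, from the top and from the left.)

5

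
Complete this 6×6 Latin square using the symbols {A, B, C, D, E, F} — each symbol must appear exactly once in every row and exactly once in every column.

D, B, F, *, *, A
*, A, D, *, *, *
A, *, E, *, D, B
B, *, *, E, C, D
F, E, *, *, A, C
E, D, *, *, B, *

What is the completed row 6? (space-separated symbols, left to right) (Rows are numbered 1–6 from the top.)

E D C A B F

(r1,c4) = C
(r1,c5) = E
(r2,c1) = C
(r2,c5) = F
(r2,c6) = E
(r3,c4) = F
(r4,c2) = F
(r4,c3) = A
(r5,c3) = B
(r5,c4) = D
(r6,c3) = C
(r6,c4) = A
(r6,c6) = F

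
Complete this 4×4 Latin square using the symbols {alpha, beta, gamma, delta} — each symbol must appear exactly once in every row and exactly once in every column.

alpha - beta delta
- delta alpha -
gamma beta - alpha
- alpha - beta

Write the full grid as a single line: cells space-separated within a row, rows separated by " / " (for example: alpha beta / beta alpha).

alpha gamma beta delta / beta delta alpha gamma / gamma beta delta alpha / delta alpha gamma beta

(r1,c2): row 1 has {alpha,beta,delta}; column 2 has {alpha,beta,delta}, so it must be gamma.
(r2,c1): row 2 has {alpha,delta}; column 1 has {alpha,gamma}, so it must be beta.
(r2,c4): row 2 has {alpha,beta,delta}; column 4 has {alpha,beta,delta}, so it must be gamma.
(r3,c3): row 3 has {alpha,beta,gamma}; column 3 has {alpha,beta}, so it must be delta.
(r4,c1): row 4 has {alpha,beta}; column 1 has {alpha,beta,gamma}, so it must be delta.
(r4,c3): row 4 has {alpha,beta,delta}; column 3 has {alpha,beta,delta}, so it must be gamma.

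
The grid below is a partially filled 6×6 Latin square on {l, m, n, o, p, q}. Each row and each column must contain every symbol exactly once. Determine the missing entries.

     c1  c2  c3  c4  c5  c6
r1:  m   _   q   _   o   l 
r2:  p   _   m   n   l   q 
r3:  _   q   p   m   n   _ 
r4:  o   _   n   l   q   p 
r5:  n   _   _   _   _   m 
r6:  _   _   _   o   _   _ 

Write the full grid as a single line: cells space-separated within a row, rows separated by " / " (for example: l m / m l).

(r1,c4) = p
(r2,c2) = o
(r3,c1) = l
(r3,c6) = o
(r4,c2) = m
(r5,c4) = q
(r5,c5) = p
(r6,c1) = q
(r6,c3) = l
(r6,c5) = m
(r6,c6) = n
(r1,c2) = n
(r5,c2) = l
(r5,c3) = o
(r6,c2) = p

m n q p o l / p o m n l q / l q p m n o / o m n l q p / n l o q p m / q p l o m n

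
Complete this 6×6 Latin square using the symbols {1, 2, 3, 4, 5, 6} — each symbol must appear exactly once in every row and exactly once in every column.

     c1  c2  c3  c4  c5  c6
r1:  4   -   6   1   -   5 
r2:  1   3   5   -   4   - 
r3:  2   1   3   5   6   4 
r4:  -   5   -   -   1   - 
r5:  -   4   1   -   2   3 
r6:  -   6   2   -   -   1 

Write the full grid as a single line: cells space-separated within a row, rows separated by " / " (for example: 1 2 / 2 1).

4 2 6 1 3 5 / 1 3 5 2 4 6 / 2 1 3 5 6 4 / 6 5 4 3 1 2 / 5 4 1 6 2 3 / 3 6 2 4 5 1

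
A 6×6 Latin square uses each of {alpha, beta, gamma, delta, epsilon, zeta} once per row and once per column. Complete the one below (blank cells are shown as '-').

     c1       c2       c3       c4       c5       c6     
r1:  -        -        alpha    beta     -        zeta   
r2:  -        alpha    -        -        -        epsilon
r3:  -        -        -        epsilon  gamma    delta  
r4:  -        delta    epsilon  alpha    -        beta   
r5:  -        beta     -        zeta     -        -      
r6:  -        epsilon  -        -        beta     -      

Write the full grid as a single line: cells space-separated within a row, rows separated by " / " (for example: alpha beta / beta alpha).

delta gamma alpha beta epsilon zeta / beta alpha zeta gamma delta epsilon / alpha zeta beta epsilon gamma delta / gamma delta epsilon alpha zeta beta / epsilon beta delta zeta alpha gamma / zeta epsilon gamma delta beta alpha

At row 1, column 2: row 1 has {alpha,beta,zeta}; column 2 has {alpha,beta,delta,epsilon}; that leaves gamma.
At row 3, column 2: row 3 has {gamma,delta,epsilon}; column 2 has {alpha,beta,gamma,delta,epsilon}; that leaves zeta.
At row 3, column 3: row 3 has {gamma,delta,epsilon,zeta}; column 3 has {alpha,epsilon}; that leaves beta.
At row 4, column 5: row 4 has {alpha,beta,delta,epsilon}; column 5 has {beta,gamma}; that leaves zeta.
At row 2, column 5: row 2 has {alpha,epsilon}; column 5 has {beta,gamma,zeta}; that leaves delta.
At row 3, column 1: row 3 has {beta,gamma,delta,epsilon,zeta}; column 1 is empty so far; that leaves alpha.
At row 4, column 1: row 4 has {alpha,beta,delta,epsilon,zeta}; column 1 has {alpha}; that leaves gamma.
At row 1, column 5: row 1 has {alpha,beta,gamma,zeta}; column 5 has {beta,gamma,delta,zeta}; that leaves epsilon.
At row 2, column 4: row 2 has {alpha,delta,epsilon}; column 4 has {alpha,beta,epsilon,zeta}; that leaves gamma.
At row 5, column 5: row 5 has {beta,zeta}; column 5 has {beta,gamma,delta,epsilon,zeta}; that leaves alpha.
At row 5, column 6: row 5 has {alpha,beta,zeta}; column 6 has {beta,delta,epsilon,zeta}; that leaves gamma.
At row 6, column 4: row 6 has {beta,epsilon}; column 4 has {alpha,beta,gamma,epsilon,zeta}; that leaves delta.
At row 6, column 6: row 6 has {beta,delta,epsilon}; column 6 has {beta,gamma,delta,epsilon,zeta}; that leaves alpha.
At row 1, column 1: row 1 has {alpha,beta,gamma,epsilon,zeta}; column 1 has {alpha,gamma}; that leaves delta.
At row 2, column 3: row 2 has {alpha,gamma,delta,epsilon}; column 3 has {alpha,beta,epsilon}; that leaves zeta.
At row 5, column 1: row 5 has {alpha,beta,gamma,zeta}; column 1 has {alpha,gamma,delta}; that leaves epsilon.
At row 5, column 3: row 5 has {alpha,beta,gamma,epsilon,zeta}; column 3 has {alpha,beta,epsilon,zeta}; that leaves delta.
At row 6, column 1: row 6 has {alpha,beta,delta,epsilon}; column 1 has {alpha,gamma,delta,epsilon}; that leaves zeta.
At row 6, column 3: row 6 has {alpha,beta,delta,epsilon,zeta}; column 3 has {alpha,beta,delta,epsilon,zeta}; that leaves gamma.
At row 2, column 1: row 2 has {alpha,gamma,delta,epsilon,zeta}; column 1 has {alpha,gamma,delta,epsilon,zeta}; that leaves beta.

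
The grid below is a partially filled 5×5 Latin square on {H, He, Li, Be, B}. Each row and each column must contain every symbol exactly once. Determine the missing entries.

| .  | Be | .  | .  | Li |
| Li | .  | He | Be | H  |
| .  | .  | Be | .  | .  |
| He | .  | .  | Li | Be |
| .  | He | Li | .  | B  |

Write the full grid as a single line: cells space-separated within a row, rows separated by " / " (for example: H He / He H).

B Be H He Li / Li B He Be H / H Li Be B He / He H B Li Be / Be He Li H B

(r2,c2): row 2 has {H,He,Li,Be}; column 2 has {He,Be}, so it must be B.
(r3,c5): row 3 has {Be}; column 5 has {H,Li,Be,B}, so it must be He.
(r4,c2): row 4 has {He,Li,Be}; column 2 has {He,Be,B}, so it must be H.
(r4,c3): row 4 has {H,He,Li,Be}; column 3 has {He,Li,Be}, so it must be B.
(r5,c4): row 5 has {He,Li,B}; column 4 has {Li,Be}, so it must be H.
(r1,c3): row 1 has {Li,Be}; column 3 has {He,Li,Be,B}, so it must be H.
(r3,c2): row 3 has {He,Be}; column 2 has {H,He,Be,B}, so it must be Li.
(r3,c4): row 3 has {He,Li,Be}; column 4 has {H,Li,Be}, so it must be B.
(r5,c1): row 5 has {H,He,Li,B}; column 1 has {He,Li}, so it must be Be.
(r1,c1): row 1 has {H,Li,Be}; column 1 has {He,Li,Be}, so it must be B.
(r1,c4): row 1 has {H,Li,Be,B}; column 4 has {H,Li,Be,B}, so it must be He.
(r3,c1): row 3 has {He,Li,Be,B}; column 1 has {He,Li,Be,B}, so it must be H.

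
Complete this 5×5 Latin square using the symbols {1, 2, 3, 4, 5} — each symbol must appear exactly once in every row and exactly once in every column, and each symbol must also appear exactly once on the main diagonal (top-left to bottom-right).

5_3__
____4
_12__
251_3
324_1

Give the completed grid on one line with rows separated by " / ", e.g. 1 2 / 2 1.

(r1,c2) = 4
(r1,c5) = 2
(r2,c1) = 1
(r2,c2) = 3
(r2,c3) = 5
(r2,c4) = 2
(r3,c1) = 4
(r3,c5) = 5
(r4,c4) = 4
(r5,c4) = 5
(r1,c4) = 1
(r3,c4) = 3

5 4 3 1 2 / 1 3 5 2 4 / 4 1 2 3 5 / 2 5 1 4 3 / 3 2 4 5 1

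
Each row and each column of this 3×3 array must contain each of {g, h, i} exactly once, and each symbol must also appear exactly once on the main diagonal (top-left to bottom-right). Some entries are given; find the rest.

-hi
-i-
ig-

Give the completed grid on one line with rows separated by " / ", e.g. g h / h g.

(r1,c1): row 1 has {h,i}; column 1 has {i}; the diagonal has {i}, so it must be g.
(r2,c1): row 2 has {i}; column 1 has {g,i}, so it must be h.
(r2,c3): row 2 has {h,i}; column 3 has {i}, so it must be g.
(r3,c3): row 3 has {g,i}; column 3 has {g,i}; the diagonal has {g,i}, so it must be h.

g h i / h i g / i g h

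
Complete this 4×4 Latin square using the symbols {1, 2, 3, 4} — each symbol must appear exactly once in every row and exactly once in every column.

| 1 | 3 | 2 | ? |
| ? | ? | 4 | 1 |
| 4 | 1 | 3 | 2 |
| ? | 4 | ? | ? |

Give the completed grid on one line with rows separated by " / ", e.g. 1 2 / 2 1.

1 3 2 4 / 3 2 4 1 / 4 1 3 2 / 2 4 1 3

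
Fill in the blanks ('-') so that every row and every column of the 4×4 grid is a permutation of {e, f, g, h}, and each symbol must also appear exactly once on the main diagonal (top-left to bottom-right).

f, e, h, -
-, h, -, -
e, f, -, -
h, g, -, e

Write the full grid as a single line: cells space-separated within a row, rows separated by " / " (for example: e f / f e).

f e h g / g h e f / e f g h / h g f e

(r1,c4): row 1 has {e,f,h}; column 4 has {e}, so it must be g.
(r2,c1): row 2 has {h}; column 1 has {e,f,h}, so it must be g.
(r2,c4): row 2 has {g,h}; column 4 has {e,g}, so it must be f.
(r3,c3): row 3 has {e,f}; column 3 has {h}; the diagonal has {e,f,h}, so it must be g.
(r3,c4): row 3 has {e,f,g}; column 4 has {e,f,g}, so it must be h.
(r4,c3): row 4 has {e,g,h}; column 3 has {g,h}, so it must be f.
(r2,c3): row 2 has {f,g,h}; column 3 has {f,g,h}, so it must be e.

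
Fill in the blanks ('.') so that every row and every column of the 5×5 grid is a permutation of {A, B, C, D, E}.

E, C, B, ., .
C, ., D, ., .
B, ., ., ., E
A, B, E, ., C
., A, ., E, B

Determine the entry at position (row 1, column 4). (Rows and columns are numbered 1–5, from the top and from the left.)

(r2,c2) = E
(r2,c5) = A
(r3,c2) = D
(r4,c4) = D
(r5,c1) = D
(r5,c3) = C
(r1,c4) = A

A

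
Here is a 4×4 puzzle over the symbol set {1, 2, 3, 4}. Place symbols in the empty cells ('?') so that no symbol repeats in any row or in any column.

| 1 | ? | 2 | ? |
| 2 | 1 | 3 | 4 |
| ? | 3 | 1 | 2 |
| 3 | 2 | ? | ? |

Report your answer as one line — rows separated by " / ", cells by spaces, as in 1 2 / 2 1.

1 4 2 3 / 2 1 3 4 / 4 3 1 2 / 3 2 4 1

At row 1, column 2: row 1 has {1,2}; column 2 has {1,2,3}; that leaves 4.
At row 1, column 4: row 1 has {1,2,4}; column 4 has {2,4}; that leaves 3.
At row 3, column 1: row 3 has {1,2,3}; column 1 has {1,2,3}; that leaves 4.
At row 4, column 3: row 4 has {2,3}; column 3 has {1,2,3}; that leaves 4.
At row 4, column 4: row 4 has {2,3,4}; column 4 has {2,3,4}; that leaves 1.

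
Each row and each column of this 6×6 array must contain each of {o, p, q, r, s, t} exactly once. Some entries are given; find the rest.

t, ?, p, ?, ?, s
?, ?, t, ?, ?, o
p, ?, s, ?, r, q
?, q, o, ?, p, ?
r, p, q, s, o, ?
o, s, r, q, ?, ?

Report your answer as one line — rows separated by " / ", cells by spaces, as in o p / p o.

t o p r q s / q r t p s o / p t s o r q / s q o t p r / r p q s o t / o s r q t p

(r1,c5) = q
(r2,c2) = r
(r2,c4) = p
(r2,c5) = s
(r4,c1) = s
(r5,c6) = t
(r6,c5) = t
(r6,c6) = p
(r1,c2) = o
(r1,c4) = r
(r2,c1) = q
(r3,c2) = t
(r3,c4) = o
(r4,c4) = t
(r4,c6) = r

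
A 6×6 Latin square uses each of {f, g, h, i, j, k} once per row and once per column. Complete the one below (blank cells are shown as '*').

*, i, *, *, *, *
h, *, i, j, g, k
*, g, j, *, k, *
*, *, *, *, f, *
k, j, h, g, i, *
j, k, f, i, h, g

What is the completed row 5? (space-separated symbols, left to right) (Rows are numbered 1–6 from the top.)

row 1 has {i}; column 5 has {f,g,h,i,k} — only j is left for (r1,c5).
row 2 has {g,h,i,j,k}; column 2 has {g,i,j,k} — only f is left for (r2,c2).
row 4 has {f}; column 2 has {f,g,i,j,k} — only h is left for (r4,c2).
row 4 has {f,h}; column 4 has {g,i,j} — only k is left for (r4,c4).
row 5 has {g,h,i,j,k}; column 6 has {g,k} — only f is left for (r5,c6).

k j h g i f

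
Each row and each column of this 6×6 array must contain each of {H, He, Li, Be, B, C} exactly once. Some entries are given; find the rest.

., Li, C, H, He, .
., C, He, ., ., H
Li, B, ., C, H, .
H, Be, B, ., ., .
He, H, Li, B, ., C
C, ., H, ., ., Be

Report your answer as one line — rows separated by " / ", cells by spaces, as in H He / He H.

(r1,c6): row 1 has {H,He,Li,C}; column 6 has {H,Be,C}, so it must be B.
(r3,c3): row 3 has {H,Li,B,C}; column 3 has {H,He,Li,B,C}, so it must be Be.
(r3,c6): row 3 has {H,Li,Be,B,C}; column 6 has {H,Be,B,C}, so it must be He.
(r4,c6): row 4 has {H,Be,B}; column 6 has {H,He,Be,B,C}, so it must be Li.
(r5,c5): row 5 has {H,He,Li,B,C}; column 5 has {H,He}, so it must be Be.
(r6,c2): row 6 has {H,Be,C}; column 2 has {H,Li,Be,B,C}, so it must be He.
(r6,c4): row 6 has {H,He,Be,C}; column 4 has {H,B,C}, so it must be Li.
(r6,c5): row 6 has {H,He,Li,Be,C}; column 5 has {H,He,Be}, so it must be B.
(r1,c1): row 1 has {H,He,Li,B,C}; column 1 has {H,He,Li,C}, so it must be Be.
(r2,c1): row 2 has {H,He,C}; column 1 has {H,He,Li,Be,C}, so it must be B.
(r2,c4): row 2 has {H,He,B,C}; column 4 has {H,Li,B,C}, so it must be Be.
(r2,c5): row 2 has {H,He,Be,B,C}; column 5 has {H,He,Be,B}, so it must be Li.
(r4,c4): row 4 has {H,Li,Be,B}; column 4 has {H,Li,Be,B,C}, so it must be He.
(r4,c5): row 4 has {H,He,Li,Be,B}; column 5 has {H,He,Li,Be,B}, so it must be C.

Be Li C H He B / B C He Be Li H / Li B Be C H He / H Be B He C Li / He H Li B Be C / C He H Li B Be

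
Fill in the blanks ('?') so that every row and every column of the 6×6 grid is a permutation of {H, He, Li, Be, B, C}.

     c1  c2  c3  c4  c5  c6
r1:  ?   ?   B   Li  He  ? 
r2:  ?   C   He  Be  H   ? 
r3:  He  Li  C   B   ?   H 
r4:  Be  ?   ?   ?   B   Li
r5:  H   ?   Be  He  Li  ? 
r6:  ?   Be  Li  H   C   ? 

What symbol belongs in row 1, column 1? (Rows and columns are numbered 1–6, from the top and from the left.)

row 1 has {He,Li,B}; column 1 has {H,He,Be} — only C is left for (r1,c1).

C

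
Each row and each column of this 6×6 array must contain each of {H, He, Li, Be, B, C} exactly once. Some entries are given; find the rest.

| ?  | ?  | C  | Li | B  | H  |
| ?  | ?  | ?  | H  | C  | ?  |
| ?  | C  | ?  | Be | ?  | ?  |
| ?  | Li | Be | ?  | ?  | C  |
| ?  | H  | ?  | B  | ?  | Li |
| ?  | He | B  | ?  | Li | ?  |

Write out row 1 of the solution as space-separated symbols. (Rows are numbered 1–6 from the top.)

He Be C Li B H

(r1,c2) = Be
(r2,c2) = B
(r4,c4) = He
(r4,c5) = H
(r5,c3) = He
(r5,c5) = Be
(r6,c4) = C
(r6,c6) = Be
(r1,c1) = He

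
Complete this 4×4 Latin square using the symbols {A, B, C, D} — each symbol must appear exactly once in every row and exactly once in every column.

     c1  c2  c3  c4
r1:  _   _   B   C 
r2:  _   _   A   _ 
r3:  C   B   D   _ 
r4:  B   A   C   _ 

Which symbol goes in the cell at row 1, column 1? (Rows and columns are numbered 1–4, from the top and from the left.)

A

Cell (r1,c2): row 1 has {B,C}; column 2 has {A,B} → D.
Cell (r2,c1): row 2 has {A}; column 1 has {B,C} → D.
Cell (r2,c2): row 2 has {A,D}; column 2 has {A,B,D} → C.
Cell (r2,c4): row 2 has {A,C,D}; column 4 has {C} → B.
Cell (r3,c4): row 3 has {B,C,D}; column 4 has {B,C} → A.
Cell (r4,c4): row 4 has {A,B,C}; column 4 has {A,B,C} → D.
Cell (r1,c1): row 1 has {B,C,D}; column 1 has {B,C,D} → A.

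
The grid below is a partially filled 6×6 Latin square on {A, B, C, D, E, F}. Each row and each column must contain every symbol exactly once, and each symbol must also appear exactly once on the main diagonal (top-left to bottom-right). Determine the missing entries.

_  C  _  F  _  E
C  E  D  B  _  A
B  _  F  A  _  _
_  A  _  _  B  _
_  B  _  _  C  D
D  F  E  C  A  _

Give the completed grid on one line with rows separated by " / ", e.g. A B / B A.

A C B F D E / C E D B F A / B D F A E C / E A C D B F / F B A E C D / D F E C A B

Cell (r1,c1): row 1 has {C,E,F}; column 1 has {B,C,D}; the diagonal has {C,E,F} → A.
Cell (r1,c3): row 1 has {A,C,E,F}; column 3 has {D,E,F} → B.
Cell (r1,c5): row 1 has {A,B,C,E,F}; column 5 has {A,B,C} → D.
Cell (r2,c5): row 2 has {A,B,C,D,E}; column 5 has {A,B,C,D} → F.
Cell (r3,c2): row 3 has {A,B,F}; column 2 has {A,B,C,E,F} → D.
Cell (r3,c5): row 3 has {A,B,D,F}; column 5 has {A,B,C,D,F} → E.
Cell (r3,c6): row 3 has {A,B,D,E,F}; column 6 has {A,D,E} → C.
Cell (r4,c3): row 4 has {A,B}; column 3 has {B,D,E,F} → C.
Cell (r4,c4): row 4 has {A,B,C}; column 4 has {A,B,C,F}; the diagonal has {A,C,E,F} → D.
Cell (r4,c6): row 4 has {A,B,C,D}; column 6 has {A,C,D,E} → F.
Cell (r5,c3): row 5 has {B,C,D}; column 3 has {B,C,D,E,F} → A.
Cell (r5,c4): row 5 has {A,B,C,D}; column 4 has {A,B,C,D,F} → E.
Cell (r6,c6): row 6 has {A,C,D,E,F}; column 6 has {A,C,D,E,F}; the diagonal has {A,C,D,E,F} → B.
Cell (r4,c1): row 4 has {A,B,C,D,F}; column 1 has {A,B,C,D} → E.
Cell (r5,c1): row 5 has {A,B,C,D,E}; column 1 has {A,B,C,D,E} → F.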